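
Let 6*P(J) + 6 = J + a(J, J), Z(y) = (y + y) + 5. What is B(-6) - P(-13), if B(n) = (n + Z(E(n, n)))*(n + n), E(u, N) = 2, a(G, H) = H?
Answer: -92/3 ≈ -30.667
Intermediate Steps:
Z(y) = 5 + 2*y (Z(y) = 2*y + 5 = 5 + 2*y)
B(n) = 2*n*(9 + n) (B(n) = (n + (5 + 2*2))*(n + n) = (n + (5 + 4))*(2*n) = (n + 9)*(2*n) = (9 + n)*(2*n) = 2*n*(9 + n))
P(J) = -1 + J/3 (P(J) = -1 + (J + J)/6 = -1 + (2*J)/6 = -1 + J/3)
B(-6) - P(-13) = 2*(-6)*(9 - 6) - (-1 + (⅓)*(-13)) = 2*(-6)*3 - (-1 - 13/3) = -36 - 1*(-16/3) = -36 + 16/3 = -92/3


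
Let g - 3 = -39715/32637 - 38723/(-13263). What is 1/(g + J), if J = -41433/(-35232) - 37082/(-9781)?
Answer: 5524701183359776/53423795601636245 ≈ 0.10341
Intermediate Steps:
J = 570576399/114868064 (J = -41433*(-1/35232) - 37082*(-1/9781) = 13811/11744 + 37082/9781 = 570576399/114868064 ≈ 4.9672)
g = 226184011/48096059 (g = 3 + (-39715/32637 - 38723/(-13263)) = 3 + (-39715*1/32637 - 38723*(-1/13263)) = 3 + (-39715/32637 + 38723/13263) = 3 + 81895834/48096059 = 226184011/48096059 ≈ 4.7028)
1/(g + J) = 1/(226184011/48096059 + 570576399/114868064) = 1/(53423795601636245/5524701183359776) = 5524701183359776/53423795601636245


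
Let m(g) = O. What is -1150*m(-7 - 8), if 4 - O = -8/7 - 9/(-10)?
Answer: -34155/7 ≈ -4879.3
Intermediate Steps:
O = 297/70 (O = 4 - (-8/7 - 9/(-10)) = 4 - (-8*⅐ - 9*(-⅒)) = 4 - (-8/7 + 9/10) = 4 - 1*(-17/70) = 4 + 17/70 = 297/70 ≈ 4.2429)
m(g) = 297/70
-1150*m(-7 - 8) = -1150*297/70 = -34155/7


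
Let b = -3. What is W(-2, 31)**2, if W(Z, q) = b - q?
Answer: 1156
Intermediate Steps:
W(Z, q) = -3 - q
W(-2, 31)**2 = (-3 - 1*31)**2 = (-3 - 31)**2 = (-34)**2 = 1156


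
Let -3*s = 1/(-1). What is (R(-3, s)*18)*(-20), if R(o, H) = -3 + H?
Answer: 960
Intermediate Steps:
s = ⅓ (s = -⅓/(-1) = -⅓*(-1) = ⅓ ≈ 0.33333)
(R(-3, s)*18)*(-20) = ((-3 + ⅓)*18)*(-20) = -8/3*18*(-20) = -48*(-20) = 960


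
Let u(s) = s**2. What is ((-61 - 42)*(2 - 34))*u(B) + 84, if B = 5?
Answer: 82484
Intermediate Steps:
((-61 - 42)*(2 - 34))*u(B) + 84 = ((-61 - 42)*(2 - 34))*5**2 + 84 = -103*(-32)*25 + 84 = 3296*25 + 84 = 82400 + 84 = 82484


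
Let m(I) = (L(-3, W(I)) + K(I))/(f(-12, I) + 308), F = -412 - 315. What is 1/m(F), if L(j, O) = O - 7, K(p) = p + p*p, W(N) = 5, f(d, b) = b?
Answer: -419/527800 ≈ -0.00079386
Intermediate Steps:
F = -727
K(p) = p + p²
L(j, O) = -7 + O
m(I) = (-2 + I*(1 + I))/(308 + I) (m(I) = ((-7 + 5) + I*(1 + I))/(I + 308) = (-2 + I*(1 + I))/(308 + I))
1/m(F) = 1/((-2 - 727*(1 - 727))/(308 - 727)) = 1/((-2 - 727*(-726))/(-419)) = 1/(-(-2 + 527802)/419) = 1/(-1/419*527800) = 1/(-527800/419) = -419/527800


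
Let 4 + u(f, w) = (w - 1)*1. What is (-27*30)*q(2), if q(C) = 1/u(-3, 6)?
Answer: -810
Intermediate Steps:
u(f, w) = -5 + w (u(f, w) = -4 + (w - 1)*1 = -4 + (-1 + w)*1 = -4 + (-1 + w) = -5 + w)
q(C) = 1 (q(C) = 1/(-5 + 6) = 1/1 = 1)
(-27*30)*q(2) = -27*30*1 = -810*1 = -810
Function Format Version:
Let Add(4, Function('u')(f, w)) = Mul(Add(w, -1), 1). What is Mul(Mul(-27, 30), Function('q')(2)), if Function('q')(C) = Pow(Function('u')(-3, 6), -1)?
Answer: -810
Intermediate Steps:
Function('u')(f, w) = Add(-5, w) (Function('u')(f, w) = Add(-4, Mul(Add(w, -1), 1)) = Add(-4, Mul(Add(-1, w), 1)) = Add(-4, Add(-1, w)) = Add(-5, w))
Function('q')(C) = 1 (Function('q')(C) = Pow(Add(-5, 6), -1) = Pow(1, -1) = 1)
Mul(Mul(-27, 30), Function('q')(2)) = Mul(Mul(-27, 30), 1) = Mul(-810, 1) = -810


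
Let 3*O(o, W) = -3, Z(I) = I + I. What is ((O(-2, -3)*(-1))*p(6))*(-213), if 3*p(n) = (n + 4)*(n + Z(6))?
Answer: -12780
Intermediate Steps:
Z(I) = 2*I
O(o, W) = -1 (O(o, W) = (⅓)*(-3) = -1)
p(n) = (4 + n)*(12 + n)/3 (p(n) = ((n + 4)*(n + 2*6))/3 = ((4 + n)*(n + 12))/3 = ((4 + n)*(12 + n))/3 = (4 + n)*(12 + n)/3)
((O(-2, -3)*(-1))*p(6))*(-213) = ((-1*(-1))*(16 + (⅓)*6² + (16/3)*6))*(-213) = (1*(16 + (⅓)*36 + 32))*(-213) = (1*(16 + 12 + 32))*(-213) = (1*60)*(-213) = 60*(-213) = -12780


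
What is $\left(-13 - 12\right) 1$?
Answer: $-25$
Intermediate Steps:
$\left(-13 - 12\right) 1 = \left(-25\right) 1 = -25$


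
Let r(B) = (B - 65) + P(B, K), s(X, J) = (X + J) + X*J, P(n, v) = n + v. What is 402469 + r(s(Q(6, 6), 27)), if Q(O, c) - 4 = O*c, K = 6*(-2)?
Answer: 404686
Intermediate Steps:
K = -12
Q(O, c) = 4 + O*c
s(X, J) = J + X + J*X (s(X, J) = (J + X) + J*X = J + X + J*X)
r(B) = -77 + 2*B (r(B) = (B - 65) + (B - 12) = (-65 + B) + (-12 + B) = -77 + 2*B)
402469 + r(s(Q(6, 6), 27)) = 402469 + (-77 + 2*(27 + (4 + 6*6) + 27*(4 + 6*6))) = 402469 + (-77 + 2*(27 + (4 + 36) + 27*(4 + 36))) = 402469 + (-77 + 2*(27 + 40 + 27*40)) = 402469 + (-77 + 2*(27 + 40 + 1080)) = 402469 + (-77 + 2*1147) = 402469 + (-77 + 2294) = 402469 + 2217 = 404686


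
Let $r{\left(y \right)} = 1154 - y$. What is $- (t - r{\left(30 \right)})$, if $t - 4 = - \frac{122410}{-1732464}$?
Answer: $\frac{970118635}{866232} \approx 1119.9$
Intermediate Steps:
$t = \frac{3526133}{866232}$ ($t = 4 - \frac{122410}{-1732464} = 4 - - \frac{61205}{866232} = 4 + \frac{61205}{866232} = \frac{3526133}{866232} \approx 4.0707$)
$- (t - r{\left(30 \right)}) = - (\frac{3526133}{866232} - \left(1154 - 30\right)) = - (\frac{3526133}{866232} - 1124) = \left(-1\right) \left(- \frac{970118635}{866232}\right) = \frac{970118635}{866232}$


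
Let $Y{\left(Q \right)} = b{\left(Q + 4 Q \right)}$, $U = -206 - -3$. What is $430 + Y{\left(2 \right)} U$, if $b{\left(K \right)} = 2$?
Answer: $24$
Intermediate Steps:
$U = -203$ ($U = -206 + 3 = -203$)
$Y{\left(Q \right)} = 2$
$430 + Y{\left(2 \right)} U = 430 + 2 \left(-203\right) = 430 - 406 = 24$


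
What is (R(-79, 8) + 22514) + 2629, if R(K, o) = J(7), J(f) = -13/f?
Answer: 175988/7 ≈ 25141.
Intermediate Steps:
R(K, o) = -13/7
(R(-79, 8) + 22514) + 2629 = (-13/7 + 22514) + 2629 = 157585/7 + 2629 = 175988/7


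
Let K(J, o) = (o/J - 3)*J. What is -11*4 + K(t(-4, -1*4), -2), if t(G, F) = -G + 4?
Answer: -70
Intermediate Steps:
t(G, F) = 4 - G
K(J, o) = J*(-3 + o/J) (K(J, o) = (-3 + o/J)*J = J*(-3 + o/J))
-11*4 + K(t(-4, -1*4), -2) = -11*4 + (-2 - 3*(4 - 1*(-4))) = -44 + (-2 - 3*(4 + 4)) = -44 + (-2 - 3*8) = -44 + (-2 - 24) = -44 - 26 = -70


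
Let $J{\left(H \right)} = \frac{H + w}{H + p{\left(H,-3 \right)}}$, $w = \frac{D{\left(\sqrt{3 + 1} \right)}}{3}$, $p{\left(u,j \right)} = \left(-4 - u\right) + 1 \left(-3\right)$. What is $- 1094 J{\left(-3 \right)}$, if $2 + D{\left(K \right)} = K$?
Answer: $- \frac{3282}{7} \approx -468.86$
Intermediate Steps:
$p{\left(u,j \right)} = -7 - u$ ($p{\left(u,j \right)} = \left(-4 - u\right) - 3 = -7 - u$)
$D{\left(K \right)} = -2 + K$
$w = 0$ ($w = \frac{-2 + \sqrt{3 + 1}}{3} = \left(-2 + \sqrt{4}\right) \frac{1}{3} = \left(-2 + 2\right) \frac{1}{3} = 0 \cdot \frac{1}{3} = 0$)
$J{\left(H \right)} = - \frac{H}{7}$ ($J{\left(H \right)} = \frac{H + 0}{H - \left(7 + H\right)} = \frac{H}{-7} = H \left(- \frac{1}{7}\right) = - \frac{H}{7}$)
$- 1094 J{\left(-3 \right)} = - 1094 \left(\left(- \frac{1}{7}\right) \left(-3\right)\right) = \left(-1094\right) \frac{3}{7} = - \frac{3282}{7}$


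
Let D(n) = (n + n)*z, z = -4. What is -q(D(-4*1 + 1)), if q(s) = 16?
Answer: -16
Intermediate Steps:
D(n) = -8*n (D(n) = (n + n)*(-4) = (2*n)*(-4) = -8*n)
-q(D(-4*1 + 1)) = -1*16 = -16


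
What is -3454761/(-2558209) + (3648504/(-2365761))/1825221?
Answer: 4972591769872760135/3682146747096185943 ≈ 1.3505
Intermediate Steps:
-3454761/(-2558209) + (3648504/(-2365761))/1825221 = -3454761*(-1/2558209) + (3648504*(-1/2365761))*(1/1825221) = 3454761/2558209 - 1216168/788587*1/1825221 = 3454761/2558209 - 1216168/1439345552727 = 4972591769872760135/3682146747096185943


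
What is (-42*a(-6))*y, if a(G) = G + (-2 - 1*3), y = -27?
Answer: -12474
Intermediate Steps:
a(G) = -5 + G (a(G) = G + (-2 - 3) = G - 5 = -5 + G)
(-42*a(-6))*y = -42*(-5 - 6)*(-27) = -42*(-11)*(-27) = 462*(-27) = -12474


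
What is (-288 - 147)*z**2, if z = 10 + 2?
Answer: -62640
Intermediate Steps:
z = 12
(-288 - 147)*z**2 = (-288 - 147)*12**2 = -435*144 = -62640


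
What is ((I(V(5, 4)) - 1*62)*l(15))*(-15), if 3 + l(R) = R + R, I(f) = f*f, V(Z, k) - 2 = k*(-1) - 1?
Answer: 21465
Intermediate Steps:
V(Z, k) = 1 - k (V(Z, k) = 2 + (k*(-1) - 1) = 2 + (-k - 1) = 2 + (-1 - k) = 1 - k)
I(f) = f²
l(R) = -3 + 2*R (l(R) = -3 + (R + R) = -3 + 2*R)
((I(V(5, 4)) - 1*62)*l(15))*(-15) = (((1 - 1*4)² - 1*62)*(-3 + 2*15))*(-15) = (((1 - 4)² - 62)*(-3 + 30))*(-15) = (((-3)² - 62)*27)*(-15) = ((9 - 62)*27)*(-15) = -53*27*(-15) = -1431*(-15) = 21465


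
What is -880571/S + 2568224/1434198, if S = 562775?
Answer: 91209547271/403565389725 ≈ 0.22601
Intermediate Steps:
-880571/S + 2568224/1434198 = -880571/562775 + 2568224/1434198 = -880571*1/562775 + 2568224*(1/1434198) = -880571/562775 + 1284112/717099 = 91209547271/403565389725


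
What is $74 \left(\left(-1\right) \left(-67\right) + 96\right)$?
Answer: $12062$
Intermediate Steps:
$74 \left(\left(-1\right) \left(-67\right) + 96\right) = 74 \left(67 + 96\right) = 74 \cdot 163 = 12062$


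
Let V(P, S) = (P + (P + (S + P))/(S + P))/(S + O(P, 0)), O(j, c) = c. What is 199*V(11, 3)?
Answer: 35621/42 ≈ 848.12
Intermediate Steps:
V(P, S) = (P + (S + 2*P)/(P + S))/S (V(P, S) = (P + (P + (S + P))/(S + P))/(S + 0) = (P + (P + (P + S))/(P + S))/S = (P + (S + 2*P)/(P + S))/S)
199*V(11, 3) = 199*((3 + 11² + 2*11 + 11*3)/(3*(11 + 3))) = 199*((⅓)*(3 + 121 + 22 + 33)/14) = 199*((⅓)*(1/14)*179) = 199*(179/42) = 35621/42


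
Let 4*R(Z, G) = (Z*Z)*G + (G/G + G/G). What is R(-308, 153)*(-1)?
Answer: -7257097/2 ≈ -3.6285e+6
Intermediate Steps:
R(Z, G) = ½ + G*Z²/4 (R(Z, G) = ((Z*Z)*G + (G/G + G/G))/4 = (Z²*G + (1 + 1))/4 = (G*Z² + 2)/4 = (2 + G*Z²)/4 = ½ + G*Z²/4)
R(-308, 153)*(-1) = (½ + (¼)*153*(-308)²)*(-1) = (½ + (¼)*153*94864)*(-1) = (½ + 3628548)*(-1) = (7257097/2)*(-1) = -7257097/2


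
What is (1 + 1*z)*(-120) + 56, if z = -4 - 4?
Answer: 896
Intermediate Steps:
z = -8
(1 + 1*z)*(-120) + 56 = (1 + 1*(-8))*(-120) + 56 = (1 - 8)*(-120) + 56 = -7*(-120) + 56 = 840 + 56 = 896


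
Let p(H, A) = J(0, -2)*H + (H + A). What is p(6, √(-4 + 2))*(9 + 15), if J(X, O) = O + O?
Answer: -432 + 24*I*√2 ≈ -432.0 + 33.941*I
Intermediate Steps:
J(X, O) = 2*O
p(H, A) = A - 3*H (p(H, A) = (2*(-2))*H + (H + A) = -4*H + (A + H) = A - 3*H)
p(6, √(-4 + 2))*(9 + 15) = (√(-4 + 2) - 3*6)*(9 + 15) = (√(-2) - 18)*24 = (I*√2 - 18)*24 = (-18 + I*√2)*24 = -432 + 24*I*√2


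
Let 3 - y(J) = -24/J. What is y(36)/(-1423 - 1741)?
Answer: -11/9492 ≈ -0.0011589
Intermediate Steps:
y(J) = 3 + 24/J (y(J) = 3 - (-1)*24/J = 3 - (-24)/J = 3 + 24/J)
y(36)/(-1423 - 1741) = (3 + 24/36)/(-1423 - 1741) = (3 + 24*(1/36))/(-3164) = (3 + ⅔)*(-1/3164) = (11/3)*(-1/3164) = -11/9492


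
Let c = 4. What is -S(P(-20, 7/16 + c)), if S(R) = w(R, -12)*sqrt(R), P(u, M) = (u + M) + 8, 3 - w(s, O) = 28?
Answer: 275*I/4 ≈ 68.75*I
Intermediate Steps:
w(s, O) = -25 (w(s, O) = 3 - 1*28 = 3 - 28 = -25)
P(u, M) = 8 + M + u (P(u, M) = (M + u) + 8 = 8 + M + u)
S(R) = -25*sqrt(R)
-S(P(-20, 7/16 + c)) = -(-25)*sqrt(8 + (7/16 + 4) - 20) = -(-25)*sqrt(8 + 71/16 - 20) = -(-25)*sqrt(-121/16) = -(-25)*11*I/4 = -(-275)*I/4 = 275*I/4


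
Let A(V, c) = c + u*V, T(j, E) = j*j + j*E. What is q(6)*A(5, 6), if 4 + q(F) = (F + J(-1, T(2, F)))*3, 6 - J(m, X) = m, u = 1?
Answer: 385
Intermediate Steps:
T(j, E) = j² + E*j
J(m, X) = 6 - m
q(F) = 17 + 3*F (q(F) = -4 + (F + (6 - 1*(-1)))*3 = -4 + (F + (6 + 1))*3 = -4 + (F + 7)*3 = -4 + (7 + F)*3 = -4 + (21 + 3*F) = 17 + 3*F)
A(V, c) = V + c (A(V, c) = c + 1*V = c + V = V + c)
q(6)*A(5, 6) = (17 + 3*6)*(5 + 6) = (17 + 18)*11 = 35*11 = 385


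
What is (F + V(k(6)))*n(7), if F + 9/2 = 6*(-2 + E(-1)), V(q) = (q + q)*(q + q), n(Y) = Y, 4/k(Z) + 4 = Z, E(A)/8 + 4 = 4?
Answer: -7/2 ≈ -3.5000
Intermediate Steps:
E(A) = 0 (E(A) = -32 + 8*4 = -32 + 32 = 0)
k(Z) = 4/(-4 + Z)
V(q) = 4*q**2 (V(q) = (2*q)*(2*q) = 4*q**2)
F = -33/2 (F = -9/2 + 6*(-2 + 0) = -9/2 + 6*(-2) = -9/2 - 12 = -33/2 ≈ -16.500)
(F + V(k(6)))*n(7) = (-33/2 + 4*(4/(-4 + 6))**2)*7 = (-33/2 + 4*(4/2)**2)*7 = (-33/2 + 4*(4*(1/2))**2)*7 = (-33/2 + 4*2**2)*7 = (-33/2 + 4*4)*7 = (-33/2 + 16)*7 = -1/2*7 = -7/2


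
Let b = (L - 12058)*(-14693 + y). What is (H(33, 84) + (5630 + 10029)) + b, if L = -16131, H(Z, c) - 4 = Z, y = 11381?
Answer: 93377664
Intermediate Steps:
H(Z, c) = 4 + Z
b = 93361968 (b = (-16131 - 12058)*(-14693 + 11381) = -28189*(-3312) = 93361968)
(H(33, 84) + (5630 + 10029)) + b = ((4 + 33) + (5630 + 10029)) + 93361968 = (37 + 15659) + 93361968 = 15696 + 93361968 = 93377664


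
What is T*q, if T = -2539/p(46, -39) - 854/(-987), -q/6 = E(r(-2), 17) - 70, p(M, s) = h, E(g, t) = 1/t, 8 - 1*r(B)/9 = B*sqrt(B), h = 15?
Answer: -282323294/3995 ≈ -70669.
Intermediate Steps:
r(B) = 72 - 9*B**(3/2) (r(B) = 72 - 9*B*sqrt(B) = 72 - 9*B**(3/2))
p(M, s) = 15
q = 7134/17 (q = -6*(1/17 - 70) = -6*(-1189/17) = 7134/17 ≈ 419.65)
T = -118723/705 (T = -2539/15 - 854/(-987) = -2539*1/15 - 854*(-1/987) = -2539/15 + 122/141 = -118723/705 ≈ -168.40)
T*q = -118723/705*7134/17 = -282323294/3995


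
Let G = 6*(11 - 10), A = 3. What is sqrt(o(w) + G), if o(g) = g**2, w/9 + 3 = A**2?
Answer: sqrt(2922) ≈ 54.056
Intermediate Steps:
w = 54 (w = -27 + 9*3**2 = -27 + 9*9 = -27 + 81 = 54)
G = 6 (G = 6*1 = 6)
sqrt(o(w) + G) = sqrt(54**2 + 6) = sqrt(2916 + 6) = sqrt(2922)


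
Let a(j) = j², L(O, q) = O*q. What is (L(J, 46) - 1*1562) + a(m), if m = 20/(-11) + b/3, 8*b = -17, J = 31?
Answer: -9033767/69696 ≈ -129.62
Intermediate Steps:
b = -17/8 (b = (⅛)*(-17) = -17/8 ≈ -2.1250)
m = -667/264 (m = 20/(-11) - 17/8/3 = 20*(-1/11) - 17/8*⅓ = -20/11 - 17/24 = -667/264 ≈ -2.5265)
(L(J, 46) - 1*1562) + a(m) = (31*46 - 1*1562) + (-667/264)² = (1426 - 1562) + 444889/69696 = -136 + 444889/69696 = -9033767/69696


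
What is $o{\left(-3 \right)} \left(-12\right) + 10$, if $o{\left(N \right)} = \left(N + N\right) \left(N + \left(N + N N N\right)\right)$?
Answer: $-2366$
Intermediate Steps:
$o{\left(N \right)} = 2 N \left(N^{3} + 2 N\right)$ ($o{\left(N \right)} = 2 N \left(N + \left(N + N^{2} N\right)\right) = 2 N \left(N + \left(N + N^{3}\right)\right) = 2 N \left(N^{3} + 2 N\right)$)
$o{\left(-3 \right)} \left(-12\right) + 10 = 2 \left(-3\right)^{2} \left(2 + \left(-3\right)^{2}\right) \left(-12\right) + 10 = 2 \cdot 9 \left(2 + 9\right) \left(-12\right) + 10 = 2 \cdot 9 \cdot 11 \left(-12\right) + 10 = 198 \left(-12\right) + 10 = -2376 + 10 = -2366$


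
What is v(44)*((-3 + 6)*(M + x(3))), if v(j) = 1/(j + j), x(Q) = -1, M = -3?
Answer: -3/22 ≈ -0.13636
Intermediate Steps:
v(j) = 1/(2*j)
v(44)*((-3 + 6)*(M + x(3))) = ((½)/44)*((-3 + 6)*(-3 - 1)) = ((½)*(1/44))*(3*(-4)) = (1/88)*(-12) = -3/22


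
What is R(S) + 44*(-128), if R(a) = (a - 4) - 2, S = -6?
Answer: -5644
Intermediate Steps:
R(a) = -6 + a (R(a) = (-4 + a) - 2 = -6 + a)
R(S) + 44*(-128) = (-6 - 6) + 44*(-128) = -12 - 5632 = -5644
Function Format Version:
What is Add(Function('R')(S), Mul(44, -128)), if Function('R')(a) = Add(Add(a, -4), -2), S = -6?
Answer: -5644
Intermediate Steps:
Function('R')(a) = Add(-6, a) (Function('R')(a) = Add(Add(-4, a), -2) = Add(-6, a))
Add(Function('R')(S), Mul(44, -128)) = Add(Add(-6, -6), Mul(44, -128)) = Add(-12, -5632) = -5644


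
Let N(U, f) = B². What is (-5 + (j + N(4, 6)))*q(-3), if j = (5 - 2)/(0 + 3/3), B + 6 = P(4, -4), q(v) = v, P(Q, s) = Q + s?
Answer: -102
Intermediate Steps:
B = -6 (B = -6 + (4 - 4) = -6 + 0 = -6)
N(U, f) = 36 (N(U, f) = (-6)² = 36)
j = 3 (j = 3/(0 + 3*(⅓)) = 3/(0 + 1) = 3/1 = 3*1 = 3)
(-5 + (j + N(4, 6)))*q(-3) = (-5 + (3 + 36))*(-3) = (-5 + 39)*(-3) = 34*(-3) = -102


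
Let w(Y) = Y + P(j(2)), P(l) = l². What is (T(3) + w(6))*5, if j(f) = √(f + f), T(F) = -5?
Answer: 25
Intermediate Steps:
j(f) = √2*√f (j(f) = √(2*f) = √2*√f)
w(Y) = 4 + Y (w(Y) = Y + (√2*√2)² = Y + 2² = Y + 4 = 4 + Y)
(T(3) + w(6))*5 = (-5 + (4 + 6))*5 = (-5 + 10)*5 = 5*5 = 25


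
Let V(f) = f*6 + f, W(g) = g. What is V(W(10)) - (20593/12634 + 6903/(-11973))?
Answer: 267418827/3878638 ≈ 68.947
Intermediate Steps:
V(f) = 7*f (V(f) = 6*f + f = 7*f)
V(W(10)) - (20593/12634 + 6903/(-11973)) = 7*10 - (20593/12634 + 6903/(-11973)) = 70 - (20593*(1/12634) + 6903*(-1/11973)) = 70 - (20593/12634 - 177/307) = 70 - 1*4085833/3878638 = 70 - 4085833/3878638 = 267418827/3878638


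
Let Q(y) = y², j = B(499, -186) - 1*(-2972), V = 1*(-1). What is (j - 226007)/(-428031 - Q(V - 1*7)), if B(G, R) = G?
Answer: 222536/428095 ≈ 0.51983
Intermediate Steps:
V = -1
j = 3471 (j = 499 - 1*(-2972) = 499 + 2972 = 3471)
(j - 226007)/(-428031 - Q(V - 1*7)) = (3471 - 226007)/(-428031 - (-1 - 1*7)²) = -222536/(-428031 - (-1 - 7)²) = -222536/(-428031 - 1*(-8)²) = -222536/(-428031 - 1*64) = -222536/(-428031 - 64) = -222536/(-428095) = -222536*(-1/428095) = 222536/428095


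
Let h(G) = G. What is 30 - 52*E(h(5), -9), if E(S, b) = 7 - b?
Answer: -802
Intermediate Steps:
30 - 52*E(h(5), -9) = 30 - 52*(7 - 1*(-9)) = 30 - 52*(7 + 9) = 30 - 52*16 = 30 - 832 = -802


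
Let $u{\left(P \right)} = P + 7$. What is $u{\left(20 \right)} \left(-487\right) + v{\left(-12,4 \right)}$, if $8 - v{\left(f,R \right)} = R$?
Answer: $-13145$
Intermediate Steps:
$u{\left(P \right)} = 7 + P$
$v{\left(f,R \right)} = 8 - R$
$u{\left(20 \right)} \left(-487\right) + v{\left(-12,4 \right)} = \left(7 + 20\right) \left(-487\right) + \left(8 - 4\right) = 27 \left(-487\right) + \left(8 - 4\right) = -13149 + 4 = -13145$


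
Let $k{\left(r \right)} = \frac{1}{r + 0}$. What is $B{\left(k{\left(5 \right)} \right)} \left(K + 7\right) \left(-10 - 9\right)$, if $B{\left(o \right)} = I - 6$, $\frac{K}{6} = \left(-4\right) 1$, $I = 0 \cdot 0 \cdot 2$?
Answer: $-1938$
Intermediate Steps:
$I = 0$ ($I = 0 \cdot 2 = 0$)
$K = -24$ ($K = 6 \left(\left(-4\right) 1\right) = 6 \left(-4\right) = -24$)
$k{\left(r \right)} = \frac{1}{r}$
$B{\left(o \right)} = -6$ ($B{\left(o \right)} = 0 - 6 = -6$)
$B{\left(k{\left(5 \right)} \right)} \left(K + 7\right) \left(-10 - 9\right) = - 6 \left(-24 + 7\right) \left(-10 - 9\right) = - 6 \left(\left(-17\right) \left(-19\right)\right) = \left(-6\right) 323 = -1938$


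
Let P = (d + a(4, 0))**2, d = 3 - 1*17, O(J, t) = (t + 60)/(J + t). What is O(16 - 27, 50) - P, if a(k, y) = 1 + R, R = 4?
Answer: -3049/39 ≈ -78.179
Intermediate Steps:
a(k, y) = 5 (a(k, y) = 1 + 4 = 5)
O(J, t) = (60 + t)/(J + t)
d = -14 (d = 3 - 17 = -14)
P = 81 (P = (-14 + 5)**2 = (-9)**2 = 81)
O(16 - 27, 50) - P = (60 + 50)/((16 - 27) + 50) - 1*81 = 110/(-11 + 50) - 81 = 110/39 - 81 = -3049/39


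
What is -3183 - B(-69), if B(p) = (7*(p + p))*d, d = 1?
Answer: -2217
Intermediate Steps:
B(p) = 14*p (B(p) = (7*(p + p))*1 = (7*(2*p))*1 = (14*p)*1 = 14*p)
-3183 - B(-69) = -3183 - 14*(-69) = -3183 - 1*(-966) = -3183 + 966 = -2217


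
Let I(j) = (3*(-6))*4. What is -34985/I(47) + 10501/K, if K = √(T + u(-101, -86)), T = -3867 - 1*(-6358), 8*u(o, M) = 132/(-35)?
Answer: 34985/72 + 10501*√12203590/174337 ≈ 696.32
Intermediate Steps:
I(j) = -72 (I(j) = -18*4 = -72)
u(o, M) = -33/70 (u(o, M) = (132/(-35))/8 = (132*(-1/35))/8 = (⅛)*(-132/35) = -33/70)
T = 2491 (T = -3867 + 6358 = 2491)
K = √12203590/70 (K = √(2491 - 33/70) = √(174337/70) = √12203590/70 ≈ 49.905)
-34985/I(47) + 10501/K = -34985/(-72) + 10501/((√12203590/70)) = -34985*(-1/72) + 10501*(√12203590/174337) = 34985/72 + 10501*√12203590/174337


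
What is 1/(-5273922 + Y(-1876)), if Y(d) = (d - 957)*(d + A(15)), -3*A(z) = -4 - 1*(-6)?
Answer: 3/128024 ≈ 2.3433e-5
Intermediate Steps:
A(z) = -⅔ (A(z) = -(-4 - 1*(-6))/3 = -(-4 + 6)/3 = -⅓*2 = -⅔)
Y(d) = (-957 + d)*(-⅔ + d) (Y(d) = (d - 957)*(d - ⅔) = (-957 + d)*(-⅔ + d))
1/(-5273922 + Y(-1876)) = 1/(-5273922 + (638 + (-1876)² - 2873/3*(-1876))) = 1/(-5273922 + (638 + 3519376 + 5389748/3)) = 1/(-5273922 + 15949790/3) = 1/(128024/3) = 3/128024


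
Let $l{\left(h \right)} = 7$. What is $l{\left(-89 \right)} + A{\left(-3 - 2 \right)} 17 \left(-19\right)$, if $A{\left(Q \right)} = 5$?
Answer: $-1608$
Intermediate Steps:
$l{\left(-89 \right)} + A{\left(-3 - 2 \right)} 17 \left(-19\right) = 7 + 5 \cdot 17 \left(-19\right) = 7 + 85 \left(-19\right) = 7 - 1615 = -1608$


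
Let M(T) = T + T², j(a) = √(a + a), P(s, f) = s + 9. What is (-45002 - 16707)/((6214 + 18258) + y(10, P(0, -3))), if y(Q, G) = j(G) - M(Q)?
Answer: -751677329/296753513 + 185127*√2/593507026 ≈ -2.5326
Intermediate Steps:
P(s, f) = 9 + s
j(a) = √2*√a (j(a) = √(2*a) = √2*√a)
y(Q, G) = √2*√G - Q*(1 + Q)
(-45002 - 16707)/((6214 + 18258) + y(10, P(0, -3))) = (-45002 - 16707)/((6214 + 18258) + (√2*√(9 + 0) - 1*10*(1 + 10))) = -61709/(24472 + (√2*√9 - 1*10*11)) = -61709/(24472 + (√2*3 - 110)) = -61709/(24472 + (3*√2 - 110)) = -61709/(24472 + (-110 + 3*√2)) = -61709/(24362 + 3*√2)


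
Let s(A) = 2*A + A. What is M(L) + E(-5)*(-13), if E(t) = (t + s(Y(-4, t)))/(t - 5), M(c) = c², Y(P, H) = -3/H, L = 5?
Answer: 521/25 ≈ 20.840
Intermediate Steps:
s(A) = 3*A
E(t) = (t - 9/t)/(-5 + t) (E(t) = (t + 3*(-3/t))/(t - 5) = (t - 9/t)/(-5 + t))
M(L) + E(-5)*(-13) = 5² + ((-9 + (-5)²)/((-5)*(-5 - 5)))*(-13) = 25 - ⅕*(-9 + 25)/(-10)*(-13) = 25 - ⅕*(-⅒)*16*(-13) = 25 + (8/25)*(-13) = 25 - 104/25 = 521/25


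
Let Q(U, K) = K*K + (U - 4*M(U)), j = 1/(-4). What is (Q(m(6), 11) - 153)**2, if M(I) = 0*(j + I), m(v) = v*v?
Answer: 16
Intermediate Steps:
j = -1/4 ≈ -0.25000
m(v) = v**2
M(I) = 0 (M(I) = 0*(-1/4 + I) = 0)
Q(U, K) = U + K**2 (Q(U, K) = K*K + (U - 4*0) = K**2 + (U + 0) = K**2 + U = U + K**2)
(Q(m(6), 11) - 153)**2 = ((6**2 + 11**2) - 153)**2 = ((36 + 121) - 153)**2 = (157 - 153)**2 = 4**2 = 16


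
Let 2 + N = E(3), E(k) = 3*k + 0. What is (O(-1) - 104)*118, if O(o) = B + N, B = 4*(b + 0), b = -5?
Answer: -13806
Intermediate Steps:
B = -20 (B = 4*(-5 + 0) = 4*(-5) = -20)
E(k) = 3*k
N = 7 (N = -2 + 3*3 = -2 + 9 = 7)
O(o) = -13 (O(o) = -20 + 7 = -13)
(O(-1) - 104)*118 = (-13 - 104)*118 = -117*118 = -13806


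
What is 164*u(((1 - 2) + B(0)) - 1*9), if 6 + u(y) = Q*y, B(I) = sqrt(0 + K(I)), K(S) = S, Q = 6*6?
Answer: -60024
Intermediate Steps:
Q = 36
B(I) = sqrt(I) (B(I) = sqrt(0 + I) = sqrt(I))
u(y) = -6 + 36*y
164*u(((1 - 2) + B(0)) - 1*9) = 164*(-6 + 36*(((1 - 2) + sqrt(0)) - 1*9)) = 164*(-6 + 36*((-1 + 0) - 9)) = 164*(-6 + 36*(-1 - 9)) = 164*(-6 + 36*(-10)) = 164*(-6 - 360) = 164*(-366) = -60024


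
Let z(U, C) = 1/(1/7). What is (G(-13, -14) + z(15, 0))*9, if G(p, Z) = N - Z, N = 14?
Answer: 315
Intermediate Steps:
G(p, Z) = 14 - Z
z(U, C) = 7 (z(U, C) = 1/(⅐) = 7)
(G(-13, -14) + z(15, 0))*9 = ((14 - 1*(-14)) + 7)*9 = ((14 + 14) + 7)*9 = (28 + 7)*9 = 35*9 = 315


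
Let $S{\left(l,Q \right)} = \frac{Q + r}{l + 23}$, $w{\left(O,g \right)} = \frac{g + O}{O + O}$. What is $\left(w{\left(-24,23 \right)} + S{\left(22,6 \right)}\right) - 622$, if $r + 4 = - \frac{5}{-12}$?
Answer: $- \frac{1343359}{2160} \approx -621.93$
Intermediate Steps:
$r = - \frac{43}{12}$ ($r = -4 - \frac{5}{-12} = -4 - - \frac{5}{12} = -4 + \frac{5}{12} = - \frac{43}{12} \approx -3.5833$)
$w{\left(O,g \right)} = \frac{O + g}{2 O}$
$S{\left(l,Q \right)} = \frac{- \frac{43}{12} + Q}{23 + l}$ ($S{\left(l,Q \right)} = \frac{Q - \frac{43}{12}}{l + 23} = \frac{- \frac{43}{12} + Q}{23 + l}$)
$\left(w{\left(-24,23 \right)} + S{\left(22,6 \right)}\right) - 622 = \left(\frac{-24 + 23}{2 \left(-24\right)} + \frac{- \frac{43}{12} + 6}{23 + 22}\right) - 622 = \left(\frac{1}{2} \left(- \frac{1}{24}\right) \left(-1\right) + \frac{1}{45} \cdot \frac{29}{12}\right) - 622 = \left(\frac{1}{48} + \frac{1}{45} \cdot \frac{29}{12}\right) - 622 = \left(\frac{1}{48} + \frac{29}{540}\right) - 622 = \frac{161}{2160} - 622 = - \frac{1343359}{2160}$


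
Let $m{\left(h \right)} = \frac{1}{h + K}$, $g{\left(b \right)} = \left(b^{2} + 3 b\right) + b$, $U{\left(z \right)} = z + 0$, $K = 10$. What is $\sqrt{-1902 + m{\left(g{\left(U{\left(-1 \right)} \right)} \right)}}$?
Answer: $\frac{i \sqrt{93191}}{7} \approx 43.61 i$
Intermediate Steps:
$U{\left(z \right)} = z$
$g{\left(b \right)} = b^{2} + 4 b$
$m{\left(h \right)} = \frac{1}{10 + h}$ ($m{\left(h \right)} = \frac{1}{h + 10} = \frac{1}{10 + h}$)
$\sqrt{-1902 + m{\left(g{\left(U{\left(-1 \right)} \right)} \right)}} = \sqrt{-1902 + \frac{1}{10 - \left(4 - 1\right)}} = \sqrt{-1902 + \frac{1}{10 - 3}} = \sqrt{-1902 + \frac{1}{7}} = \sqrt{- \frac{13313}{7}} = \frac{i \sqrt{93191}}{7}$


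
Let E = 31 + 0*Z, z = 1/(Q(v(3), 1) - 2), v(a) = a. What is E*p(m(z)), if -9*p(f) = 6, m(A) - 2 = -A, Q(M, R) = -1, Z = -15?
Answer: -62/3 ≈ -20.667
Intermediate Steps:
z = -1/3 (z = 1/(-1 - 2) = 1/(-3) = -1/3 ≈ -0.33333)
m(A) = 2 - A
E = 31 (E = 31 + 0*(-15) = 31 + 0 = 31)
p(f) = -2/3 (p(f) = -1/9*6 = -2/3)
E*p(m(z)) = 31*(-2/3) = -62/3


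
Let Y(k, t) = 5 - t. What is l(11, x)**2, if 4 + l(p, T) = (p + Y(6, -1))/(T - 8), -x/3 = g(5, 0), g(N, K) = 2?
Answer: 5329/196 ≈ 27.189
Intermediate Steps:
x = -6 (x = -3*2 = -6)
l(p, T) = -4 + (6 + p)/(-8 + T) (l(p, T) = -4 + (p + (5 - 1*(-1)))/(T - 8) = -4 + (p + (5 + 1))/(-8 + T) = -4 + (p + 6)/(-8 + T) = -4 + (6 + p)/(-8 + T))
l(11, x)**2 = ((38 + 11 - 4*(-6))/(-8 - 6))**2 = ((38 + 11 + 24)/(-14))**2 = (-1/14*73)**2 = (-73/14)**2 = 5329/196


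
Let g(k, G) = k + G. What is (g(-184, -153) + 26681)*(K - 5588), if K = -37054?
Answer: -1123360848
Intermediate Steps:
g(k, G) = G + k
(g(-184, -153) + 26681)*(K - 5588) = ((-153 - 184) + 26681)*(-37054 - 5588) = (-337 + 26681)*(-42642) = 26344*(-42642) = -1123360848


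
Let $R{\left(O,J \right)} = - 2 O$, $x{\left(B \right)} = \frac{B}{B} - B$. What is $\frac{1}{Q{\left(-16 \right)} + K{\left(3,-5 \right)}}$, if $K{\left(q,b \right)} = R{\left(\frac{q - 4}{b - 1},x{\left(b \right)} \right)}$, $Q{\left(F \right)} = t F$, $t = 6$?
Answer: $- \frac{3}{289} \approx -0.010381$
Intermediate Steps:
$Q{\left(F \right)} = 6 F$
$x{\left(B \right)} = 1 - B$
$K{\left(q,b \right)} = - \frac{2 \left(-4 + q\right)}{-1 + b}$ ($K{\left(q,b \right)} = - 2 \frac{q - 4}{b - 1} = - 2 \frac{-4 + q}{-1 + b} = - \frac{2 \left(-4 + q\right)}{-1 + b}$)
$\frac{1}{Q{\left(-16 \right)} + K{\left(3,-5 \right)}} = \frac{1}{6 \left(-16\right) + \frac{2 \left(4 - 3\right)}{-1 - 5}} = \frac{1}{-96 + \frac{2 \left(4 - 3\right)}{-6}} = \frac{1}{-96 + 2 \left(- \frac{1}{6}\right) 1} = \frac{1}{-96 - \frac{1}{3}} = \frac{1}{- \frac{289}{3}} = - \frac{3}{289}$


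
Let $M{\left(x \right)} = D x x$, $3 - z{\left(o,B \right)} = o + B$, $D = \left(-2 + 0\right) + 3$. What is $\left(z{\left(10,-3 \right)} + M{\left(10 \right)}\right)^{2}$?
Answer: $9216$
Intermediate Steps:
$D = 1$ ($D = -2 + 3 = 1$)
$z{\left(o,B \right)} = 3 - B - o$ ($z{\left(o,B \right)} = 3 - \left(o + B\right) = 3 - \left(B + o\right) = 3 - B - o$)
$M{\left(x \right)} = x^{2}$ ($M{\left(x \right)} = 1 x x = x x = x^{2}$)
$\left(z{\left(10,-3 \right)} + M{\left(10 \right)}\right)^{2} = \left(\left(3 - -3 - 10\right) + 10^{2}\right)^{2} = \left(\left(3 + 3 - 10\right) + 100\right)^{2} = \left(-4 + 100\right)^{2} = 96^{2} = 9216$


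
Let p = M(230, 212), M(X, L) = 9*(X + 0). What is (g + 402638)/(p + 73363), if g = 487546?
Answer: 890184/75433 ≈ 11.801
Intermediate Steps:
M(X, L) = 9*X
p = 2070 (p = 9*230 = 2070)
(g + 402638)/(p + 73363) = (487546 + 402638)/(2070 + 73363) = 890184/75433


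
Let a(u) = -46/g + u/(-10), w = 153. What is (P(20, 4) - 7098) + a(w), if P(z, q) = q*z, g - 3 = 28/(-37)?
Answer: -5854659/830 ≈ -7053.8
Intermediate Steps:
g = 83/37 (g = 3 + 28/(-37) = 3 + 28*(-1/37) = 3 - 28/37 = 83/37 ≈ 2.2432)
a(u) = -1702/83 - u/10 (a(u) = -46/83/37 + u/(-10) = -46*37/83 + u*(-1/10) = -1702/83 - u/10)
(P(20, 4) - 7098) + a(w) = (4*20 - 7098) + (-1702/83 - 1/10*153) = (80 - 7098) + (-1702/83 - 153/10) = -7018 - 29719/830 = -5854659/830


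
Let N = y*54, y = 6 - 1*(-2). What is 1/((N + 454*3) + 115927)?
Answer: 1/117721 ≈ 8.4947e-6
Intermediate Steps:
y = 8 (y = 6 + 2 = 8)
N = 432 (N = 8*54 = 432)
1/((N + 454*3) + 115927) = 1/((432 + 454*3) + 115927) = 1/((432 + 1362) + 115927) = 1/(1794 + 115927) = 1/117721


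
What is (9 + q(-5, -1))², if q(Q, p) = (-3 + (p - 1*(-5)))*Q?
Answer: 16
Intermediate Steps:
q(Q, p) = Q*(2 + p) (q(Q, p) = (-3 + (p + 5))*Q = (-3 + (5 + p))*Q = (2 + p)*Q = Q*(2 + p))
(9 + q(-5, -1))² = (9 - 5*(2 - 1))² = (9 - 5*1)² = (9 - 5)² = 4² = 16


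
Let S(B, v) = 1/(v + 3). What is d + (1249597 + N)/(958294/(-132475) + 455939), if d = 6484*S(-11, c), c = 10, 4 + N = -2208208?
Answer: 389979848992179/785194289503 ≈ 496.67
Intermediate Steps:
N = -2208212 (N = -4 - 2208208 = -2208212)
S(B, v) = 1/(3 + v)
d = 6484/13 (d = 6484/(3 + 10) = 6484/13 ≈ 498.77)
d + (1249597 + N)/(958294/(-132475) + 455939) = 6484/13 + (1249597 - 2208212)/(958294/(-132475) + 455939) = 6484/13 - 958615/(958294*(-1/132475) + 455939) = 6484/13 - 958615/(-958294/132475 + 455939) = 6484/13 - 958615/60399560731/132475 = 6484/13 - 958615*132475/60399560731 = 6484/13 - 126992522125/60399560731 = 389979848992179/785194289503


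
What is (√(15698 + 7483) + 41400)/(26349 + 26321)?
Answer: 180/229 + √23181/52670 ≈ 0.78892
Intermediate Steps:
(√(15698 + 7483) + 41400)/(26349 + 26321) = (√23181 + 41400)/52670 = (41400 + √23181)*(1/52670) = 180/229 + √23181/52670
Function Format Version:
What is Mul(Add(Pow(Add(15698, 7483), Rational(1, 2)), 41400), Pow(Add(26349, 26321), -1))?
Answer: Add(Rational(180, 229), Mul(Rational(1, 52670), Pow(23181, Rational(1, 2)))) ≈ 0.78892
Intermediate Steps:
Mul(Add(Pow(Add(15698, 7483), Rational(1, 2)), 41400), Pow(Add(26349, 26321), -1)) = Mul(Add(Pow(23181, Rational(1, 2)), 41400), Pow(52670, -1)) = Mul(Add(41400, Pow(23181, Rational(1, 2))), Rational(1, 52670)) = Add(Rational(180, 229), Mul(Rational(1, 52670), Pow(23181, Rational(1, 2))))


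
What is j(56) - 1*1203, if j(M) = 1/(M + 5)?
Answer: -73382/61 ≈ -1203.0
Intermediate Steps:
j(M) = 1/(5 + M)
j(56) - 1*1203 = 1/(5 + 56) - 1*1203 = 1/61 - 1203 = -73382/61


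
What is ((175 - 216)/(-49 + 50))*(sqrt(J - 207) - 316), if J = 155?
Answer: 12956 - 82*I*sqrt(13) ≈ 12956.0 - 295.66*I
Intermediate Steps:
((175 - 216)/(-49 + 50))*(sqrt(J - 207) - 316) = ((175 - 216)/(-49 + 50))*(sqrt(155 - 207) - 316) = (-41/1)*(sqrt(-52) - 316) = (-41*1)*(2*I*sqrt(13) - 316) = -41*(-316 + 2*I*sqrt(13)) = 12956 - 82*I*sqrt(13)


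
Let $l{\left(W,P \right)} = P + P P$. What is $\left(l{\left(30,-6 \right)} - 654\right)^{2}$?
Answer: $389376$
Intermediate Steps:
$l{\left(W,P \right)} = P + P^{2}$
$\left(l{\left(30,-6 \right)} - 654\right)^{2} = \left(- 6 \left(1 - 6\right) - 654\right)^{2} = \left(\left(-6\right) \left(-5\right) - 654\right)^{2} = \left(30 - 654\right)^{2} = \left(-624\right)^{2} = 389376$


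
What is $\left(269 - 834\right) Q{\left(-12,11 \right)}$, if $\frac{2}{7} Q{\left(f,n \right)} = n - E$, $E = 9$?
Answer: $-3955$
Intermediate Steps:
$Q{\left(f,n \right)} = - \frac{63}{2} + \frac{7 n}{2}$ ($Q{\left(f,n \right)} = \frac{7 \left(n - 9\right)}{2} = \frac{7 \left(-9 + n\right)}{2} = - \frac{63}{2} + \frac{7 n}{2}$)
$\left(269 - 834\right) Q{\left(-12,11 \right)} = \left(269 - 834\right) \left(- \frac{63}{2} + \frac{7}{2} \cdot 11\right) = - 565 \left(- \frac{63}{2} + \frac{77}{2}\right) = \left(-565\right) 7 = -3955$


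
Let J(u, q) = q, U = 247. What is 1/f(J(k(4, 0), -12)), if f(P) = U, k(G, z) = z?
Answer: 1/247 ≈ 0.0040486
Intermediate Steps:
f(P) = 247
1/f(J(k(4, 0), -12)) = 1/247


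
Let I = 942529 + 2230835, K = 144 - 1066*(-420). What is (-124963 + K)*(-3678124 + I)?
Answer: -162987508760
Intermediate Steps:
K = 447864 (K = 144 + 447720 = 447864)
I = 3173364
(-124963 + K)*(-3678124 + I) = (-124963 + 447864)*(-3678124 + 3173364) = 322901*(-504760) = -162987508760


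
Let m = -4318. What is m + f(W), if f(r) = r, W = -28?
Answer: -4346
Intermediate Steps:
m + f(W) = -4318 - 28 = -4346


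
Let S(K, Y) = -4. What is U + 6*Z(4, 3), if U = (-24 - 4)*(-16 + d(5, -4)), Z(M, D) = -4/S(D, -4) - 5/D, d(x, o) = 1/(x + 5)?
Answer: 2206/5 ≈ 441.20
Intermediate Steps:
d(x, o) = 1/(5 + x)
Z(M, D) = 1 - 5/D (Z(M, D) = -4/(-4) - 5/D = -4*(-¼) - 5/D = 1 - 5/D)
U = 2226/5 (U = (-24 - 4)*(-16 + 1/(5 + 5)) = -28*(-16 + 1/10) = -28*(-16 + ⅒) = -28*(-159/10) = 2226/5 ≈ 445.20)
U + 6*Z(4, 3) = 2226/5 + 6*((-5 + 3)/3) = 2226/5 + 6*((⅓)*(-2)) = 2226/5 + 6*(-⅔) = 2226/5 - 4 = 2206/5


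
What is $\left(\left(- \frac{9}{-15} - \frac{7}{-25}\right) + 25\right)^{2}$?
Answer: $\frac{418609}{625} \approx 669.77$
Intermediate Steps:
$\left(\left(- \frac{9}{-15} - \frac{7}{-25}\right) + 25\right)^{2} = \left(\left(\left(-9\right) \left(- \frac{1}{15}\right) - - \frac{7}{25}\right) + 25\right)^{2} = \left(\left(\frac{3}{5} + \frac{7}{25}\right) + 25\right)^{2} = \left(\frac{22}{25} + 25\right)^{2} = \left(\frac{647}{25}\right)^{2} = \frac{418609}{625}$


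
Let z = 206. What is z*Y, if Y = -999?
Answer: -205794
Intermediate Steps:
z*Y = 206*(-999) = -205794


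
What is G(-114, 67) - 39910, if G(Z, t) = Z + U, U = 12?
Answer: -40012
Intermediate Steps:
G(Z, t) = 12 + Z (G(Z, t) = Z + 12 = 12 + Z)
G(-114, 67) - 39910 = (12 - 114) - 39910 = -102 - 39910 = -40012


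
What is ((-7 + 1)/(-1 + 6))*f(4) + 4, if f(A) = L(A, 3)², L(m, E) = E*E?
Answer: -466/5 ≈ -93.200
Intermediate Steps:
L(m, E) = E²
f(A) = 81 (f(A) = (3²)² = 9² = 81)
((-7 + 1)/(-1 + 6))*f(4) + 4 = ((-7 + 1)/(-1 + 6))*81 + 4 = -6/5*81 + 4 = -486/5 + 4 = -466/5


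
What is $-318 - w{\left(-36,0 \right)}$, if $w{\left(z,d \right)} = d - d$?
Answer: $-318$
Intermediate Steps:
$w{\left(z,d \right)} = 0$
$-318 - w{\left(-36,0 \right)} = -318 - 0 = -318 + 0 = -318$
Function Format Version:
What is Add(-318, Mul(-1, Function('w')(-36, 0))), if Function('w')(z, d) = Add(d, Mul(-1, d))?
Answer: -318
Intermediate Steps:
Function('w')(z, d) = 0
Add(-318, Mul(-1, Function('w')(-36, 0))) = Add(-318, Mul(-1, 0)) = Add(-318, 0) = -318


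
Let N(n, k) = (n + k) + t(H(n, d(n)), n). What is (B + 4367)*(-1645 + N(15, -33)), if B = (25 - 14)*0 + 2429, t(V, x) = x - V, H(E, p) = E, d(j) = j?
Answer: -11301748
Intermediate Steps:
N(n, k) = k + n (N(n, k) = (n + k) + (n - n) = (k + n) + 0 = k + n)
B = 2429 (B = 11*0 + 2429 = 0 + 2429 = 2429)
(B + 4367)*(-1645 + N(15, -33)) = (2429 + 4367)*(-1645 + (-33 + 15)) = 6796*(-1645 - 18) = 6796*(-1663) = -11301748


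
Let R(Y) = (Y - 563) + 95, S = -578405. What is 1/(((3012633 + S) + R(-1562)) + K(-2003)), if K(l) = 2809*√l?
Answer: 2432198/5931391744647 - 2809*I*√2003/5931391744647 ≈ 4.1006e-7 - 2.1195e-8*I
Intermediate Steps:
R(Y) = -468 + Y (R(Y) = (-563 + Y) + 95 = -468 + Y)
1/(((3012633 + S) + R(-1562)) + K(-2003)) = 1/(((3012633 - 578405) + (-468 - 1562)) + 2809*√(-2003)) = 1/((2434228 - 2030) + 2809*(I*√2003)) = 1/(2432198 + 2809*I*√2003)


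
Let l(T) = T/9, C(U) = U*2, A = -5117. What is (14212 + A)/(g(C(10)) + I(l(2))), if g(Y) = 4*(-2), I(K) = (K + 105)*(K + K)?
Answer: 147339/628 ≈ 234.62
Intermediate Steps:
C(U) = 2*U
l(T) = T/9 (l(T) = T*(⅑) = T/9)
I(K) = 2*K*(105 + K) (I(K) = (105 + K)*(2*K) = 2*K*(105 + K))
g(Y) = -8
(14212 + A)/(g(C(10)) + I(l(2))) = (14212 - 5117)/(-8 + 2*((⅑)*2)*(105 + (⅑)*2)) = 9095/(-8 + 2*(2/9)*(105 + 2/9)) = 9095/(-8 + 2*(2/9)*(947/9)) = 9095/(-8 + 3788/81) = 9095/(3140/81) = 9095*(81/3140) = 147339/628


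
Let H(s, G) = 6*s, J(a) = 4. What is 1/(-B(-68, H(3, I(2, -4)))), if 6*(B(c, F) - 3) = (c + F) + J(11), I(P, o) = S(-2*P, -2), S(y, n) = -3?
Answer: 3/14 ≈ 0.21429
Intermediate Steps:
I(P, o) = -3
B(c, F) = 11/3 + F/6 + c/6 (B(c, F) = 3 + ((c + F) + 4)/6 = 3 + ((F + c) + 4)/6 = 3 + (4 + F + c)/6 = 3 + (⅔ + F/6 + c/6) = 11/3 + F/6 + c/6)
1/(-B(-68, H(3, I(2, -4)))) = 1/(-(11/3 + (6*3)/6 + (⅙)*(-68))) = 1/(-(11/3 + (⅙)*18 - 34/3)) = 1/(-(11/3 + 3 - 34/3)) = 1/(-1*(-14/3)) = 1/(14/3) = 3/14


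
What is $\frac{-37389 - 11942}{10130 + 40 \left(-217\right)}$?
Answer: $- \frac{49331}{1450} \approx -34.021$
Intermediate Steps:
$\frac{-37389 - 11942}{10130 + 40 \left(-217\right)} = - \frac{49331}{10130 - 8680} = - \frac{49331}{1450}$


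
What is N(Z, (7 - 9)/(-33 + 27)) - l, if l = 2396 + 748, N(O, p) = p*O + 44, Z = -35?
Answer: -9335/3 ≈ -3111.7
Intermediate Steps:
N(O, p) = 44 + O*p (N(O, p) = O*p + 44 = 44 + O*p)
l = 3144
N(Z, (7 - 9)/(-33 + 27)) - l = (44 - 35*(7 - 9)/(-33 + 27)) - 1*3144 = (44 - (-70)/(-6)) - 3144 = (44 - (-70)*(-1)/6) - 3144 = (44 - 35*⅓) - 3144 = (44 - 35/3) - 3144 = 97/3 - 3144 = -9335/3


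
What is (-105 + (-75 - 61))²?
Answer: 58081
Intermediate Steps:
(-105 + (-75 - 61))² = (-105 - 136)² = (-241)² = 58081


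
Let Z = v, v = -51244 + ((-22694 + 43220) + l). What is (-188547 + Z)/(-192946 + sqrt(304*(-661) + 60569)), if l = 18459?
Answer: 38744714476/37228299291 + 1004030*I*sqrt(5615)/37228299291 ≈ 1.0407 + 0.0020209*I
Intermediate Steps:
v = -12259 (v = -51244 + ((-22694 + 43220) + 18459) = -51244 + (20526 + 18459) = -51244 + 38985 = -12259)
Z = -12259
(-188547 + Z)/(-192946 + sqrt(304*(-661) + 60569)) = (-188547 - 12259)/(-192946 + sqrt(304*(-661) + 60569)) = -200806/(-192946 + sqrt(-200944 + 60569)) = -200806/(-192946 + sqrt(-140375)) = -200806/(-192946 + 5*I*sqrt(5615))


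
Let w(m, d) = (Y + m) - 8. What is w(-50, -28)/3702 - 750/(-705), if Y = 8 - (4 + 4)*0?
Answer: 91375/86997 ≈ 1.0503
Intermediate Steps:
Y = 8 (Y = 8 - 8*0 = 8 - 1*0 = 8 + 0 = 8)
w(m, d) = m (w(m, d) = (8 + m) - 8 = m)
w(-50, -28)/3702 - 750/(-705) = -50/3702 - 750/(-705) = -50*1/3702 - 750*(-1/705) = -25/1851 + 50/47 = 91375/86997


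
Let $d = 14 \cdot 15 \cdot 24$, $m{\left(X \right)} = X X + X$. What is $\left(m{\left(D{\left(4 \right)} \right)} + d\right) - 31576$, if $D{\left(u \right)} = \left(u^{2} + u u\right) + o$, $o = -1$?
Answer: $-25544$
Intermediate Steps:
$D{\left(u \right)} = -1 + 2 u^{2}$ ($D{\left(u \right)} = \left(u^{2} + u u\right) - 1 = \left(u^{2} + u^{2}\right) - 1 = 2 u^{2} - 1 = -1 + 2 u^{2}$)
$m{\left(X \right)} = X + X^{2}$ ($m{\left(X \right)} = X^{2} + X = X + X^{2}$)
$d = 5040$ ($d = 210 \cdot 24 = 5040$)
$\left(m{\left(D{\left(4 \right)} \right)} + d\right) - 31576 = \left(\left(-1 + 2 \cdot 4^{2}\right) \left(1 - \left(1 - 2 \cdot 4^{2}\right)\right) + 5040\right) - 31576 = \left(\left(-1 + 2 \cdot 16\right) \left(1 + \left(-1 + 2 \cdot 16\right)\right) + 5040\right) - 31576 = \left(\left(-1 + 32\right) \left(1 + \left(-1 + 32\right)\right) + 5040\right) - 31576 = \left(31 \left(1 + 31\right) + 5040\right) - 31576 = \left(31 \cdot 32 + 5040\right) - 31576 = \left(992 + 5040\right) - 31576 = 6032 - 31576 = -25544$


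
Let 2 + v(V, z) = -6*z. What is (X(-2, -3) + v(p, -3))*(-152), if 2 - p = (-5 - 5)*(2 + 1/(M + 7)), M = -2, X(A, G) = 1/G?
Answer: -7144/3 ≈ -2381.3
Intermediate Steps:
p = 24 (p = 2 - (-5 - 5)*(2 + 1/(-2 + 7)) = 2 - (-10)*(2 + 1/5) = 2 - (-10)*(2 + ⅕) = 2 - (-10)*11/5 = 2 - 1*(-22) = 2 + 22 = 24)
v(V, z) = -2 - 6*z
(X(-2, -3) + v(p, -3))*(-152) = (1/(-3) + (-2 - 6*(-3)))*(-152) = (-⅓ + (-2 + 18))*(-152) = (-⅓ + 16)*(-152) = (47/3)*(-152) = -7144/3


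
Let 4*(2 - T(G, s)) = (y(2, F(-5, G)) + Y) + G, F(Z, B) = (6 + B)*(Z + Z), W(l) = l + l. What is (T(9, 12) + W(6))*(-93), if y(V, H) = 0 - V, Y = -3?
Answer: -1209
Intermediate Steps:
W(l) = 2*l
F(Z, B) = 2*Z*(6 + B) (F(Z, B) = (6 + B)*(2*Z) = 2*Z*(6 + B))
y(V, H) = -V
T(G, s) = 13/4 - G/4 (T(G, s) = 2 - ((-1*2 - 3) + G)/4 = 2 - ((-2 - 3) + G)/4 = 2 - (-5 + G)/4 = 2 + (5/4 - G/4) = 13/4 - G/4)
(T(9, 12) + W(6))*(-93) = ((13/4 - ¼*9) + 2*6)*(-93) = ((13/4 - 9/4) + 12)*(-93) = (1 + 12)*(-93) = 13*(-93) = -1209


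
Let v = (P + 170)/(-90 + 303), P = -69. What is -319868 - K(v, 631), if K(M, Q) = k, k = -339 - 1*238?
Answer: -319291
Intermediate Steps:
k = -577 (k = -339 - 238 = -577)
v = 101/213 (v = (-69 + 170)/(-90 + 303) = 101/213 ≈ 0.47418)
K(M, Q) = -577
-319868 - K(v, 631) = -319868 - 1*(-577) = -319868 + 577 = -319291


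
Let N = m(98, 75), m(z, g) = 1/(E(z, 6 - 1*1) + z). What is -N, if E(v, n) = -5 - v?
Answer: ⅕ ≈ 0.20000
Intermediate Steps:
m(z, g) = -⅕ (m(z, g) = 1/((-5 - z) + z) = 1/(-5) = -⅕)
N = -⅕ ≈ -0.20000
-N = -1*(-⅕) = ⅕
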